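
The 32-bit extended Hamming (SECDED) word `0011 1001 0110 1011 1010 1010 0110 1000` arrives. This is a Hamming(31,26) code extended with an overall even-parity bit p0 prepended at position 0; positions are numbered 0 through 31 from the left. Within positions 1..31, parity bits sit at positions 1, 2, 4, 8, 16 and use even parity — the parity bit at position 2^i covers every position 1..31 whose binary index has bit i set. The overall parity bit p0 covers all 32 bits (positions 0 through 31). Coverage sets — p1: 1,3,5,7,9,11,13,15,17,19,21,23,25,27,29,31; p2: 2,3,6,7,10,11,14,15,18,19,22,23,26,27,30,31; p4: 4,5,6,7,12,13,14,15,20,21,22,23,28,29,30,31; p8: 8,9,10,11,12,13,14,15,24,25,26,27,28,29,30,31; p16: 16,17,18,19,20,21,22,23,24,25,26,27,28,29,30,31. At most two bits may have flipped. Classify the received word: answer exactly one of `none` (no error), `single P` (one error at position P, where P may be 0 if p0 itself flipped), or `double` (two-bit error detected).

double

s1: b1⊕b3⊕b5⊕b7⊕b9⊕b11⊕b13⊕b15⊕b17⊕b19⊕b21⊕b23⊕b25⊕b27⊕b29⊕b31 = 0⊕1⊕0⊕1⊕1⊕0⊕0⊕1⊕0⊕0⊕0⊕0⊕1⊕0⊕0⊕0 = 1
s2: b2⊕b3⊕b6⊕b7⊕b10⊕b11⊕b14⊕b15⊕b18⊕b19⊕b22⊕b23⊕b26⊕b27⊕b30⊕b31 = 1⊕1⊕0⊕1⊕1⊕0⊕1⊕1⊕1⊕0⊕1⊕0⊕1⊕0⊕0⊕0 = 1
s4: b4⊕b5⊕b6⊕b7⊕b12⊕b13⊕b14⊕b15⊕b20⊕b21⊕b22⊕b23⊕b28⊕b29⊕b30⊕b31 = 1⊕0⊕0⊕1⊕1⊕0⊕1⊕1⊕1⊕0⊕1⊕0⊕1⊕0⊕0⊕0 = 0
s8: b8⊕b9⊕b10⊕b11⊕b12⊕b13⊕b14⊕b15⊕b24⊕b25⊕b26⊕b27⊕b28⊕b29⊕b30⊕b31 = 0⊕1⊕1⊕0⊕1⊕0⊕1⊕1⊕0⊕1⊕1⊕0⊕1⊕0⊕0⊕0 = 0
s16: b16⊕b17⊕b18⊕b19⊕b20⊕b21⊕b22⊕b23⊕b24⊕b25⊕b26⊕b27⊕b28⊕b29⊕b30⊕b31 = 1⊕0⊕1⊕0⊕1⊕0⊕1⊕0⊕0⊕1⊕1⊕0⊕1⊕0⊕0⊕0 = 1
Syndrome (s16...s1) = 10011 → position 19.
Overall parity (XOR of all 32 bits, including p0): 0⊕0⊕1⊕1⊕1⊕0⊕0⊕1⊕0⊕1⊕1⊕0⊕1⊕0⊕1⊕1⊕1⊕0⊕1⊕0⊕1⊕0⊕1⊕0⊕0⊕1⊕1⊕0⊕1⊕0⊕0⊕0 = 0
Overall=0, syndrome position=19 → double-bit error detected (uncorrectable).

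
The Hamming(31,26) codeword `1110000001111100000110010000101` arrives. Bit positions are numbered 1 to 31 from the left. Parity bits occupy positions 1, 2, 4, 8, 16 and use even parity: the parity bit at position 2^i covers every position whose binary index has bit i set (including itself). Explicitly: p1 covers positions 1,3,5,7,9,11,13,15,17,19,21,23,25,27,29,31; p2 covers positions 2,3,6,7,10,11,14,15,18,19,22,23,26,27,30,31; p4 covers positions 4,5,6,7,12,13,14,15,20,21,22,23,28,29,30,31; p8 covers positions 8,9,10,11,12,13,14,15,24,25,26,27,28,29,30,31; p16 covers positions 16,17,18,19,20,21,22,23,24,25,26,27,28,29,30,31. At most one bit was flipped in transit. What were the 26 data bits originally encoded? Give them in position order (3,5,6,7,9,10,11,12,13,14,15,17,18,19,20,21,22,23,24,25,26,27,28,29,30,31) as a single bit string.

s1: b1⊕b3⊕b5⊕b7⊕b9⊕b11⊕b13⊕b15⊕b17⊕b19⊕b21⊕b23⊕b25⊕b27⊕b29⊕b31 = 1⊕1⊕0⊕0⊕0⊕1⊕1⊕0⊕0⊕0⊕1⊕0⊕0⊕0⊕1⊕1 = 1
s2: b2⊕b3⊕b6⊕b7⊕b10⊕b11⊕b14⊕b15⊕b18⊕b19⊕b22⊕b23⊕b26⊕b27⊕b30⊕b31 = 1⊕1⊕0⊕0⊕1⊕1⊕1⊕0⊕0⊕0⊕0⊕0⊕0⊕0⊕0⊕1 = 0
s4: b4⊕b5⊕b6⊕b7⊕b12⊕b13⊕b14⊕b15⊕b20⊕b21⊕b22⊕b23⊕b28⊕b29⊕b30⊕b31 = 0⊕0⊕0⊕0⊕1⊕1⊕1⊕0⊕1⊕1⊕0⊕0⊕0⊕1⊕0⊕1 = 1
s8: b8⊕b9⊕b10⊕b11⊕b12⊕b13⊕b14⊕b15⊕b24⊕b25⊕b26⊕b27⊕b28⊕b29⊕b30⊕b31 = 0⊕0⊕1⊕1⊕1⊕1⊕1⊕0⊕1⊕0⊕0⊕0⊕0⊕1⊕0⊕1 = 0
s16: b16⊕b17⊕b18⊕b19⊕b20⊕b21⊕b22⊕b23⊕b24⊕b25⊕b26⊕b27⊕b28⊕b29⊕b30⊕b31 = 0⊕0⊕0⊕0⊕1⊕1⊕0⊕0⊕1⊕0⊕0⊕0⊕0⊕1⊕0⊕1 = 1
Syndrome (s16...s1) = 10101 → position 21.
Flip bit 21: corrected codeword = 1110000001111100000100010000101
Data bits at positions 3,5,6,7,9,10,11,12,13,14,15,17,18,19,20,21,22,23,24,25,26,27,28,29,30,31: 10000111110000100010000101

10000111110000100010000101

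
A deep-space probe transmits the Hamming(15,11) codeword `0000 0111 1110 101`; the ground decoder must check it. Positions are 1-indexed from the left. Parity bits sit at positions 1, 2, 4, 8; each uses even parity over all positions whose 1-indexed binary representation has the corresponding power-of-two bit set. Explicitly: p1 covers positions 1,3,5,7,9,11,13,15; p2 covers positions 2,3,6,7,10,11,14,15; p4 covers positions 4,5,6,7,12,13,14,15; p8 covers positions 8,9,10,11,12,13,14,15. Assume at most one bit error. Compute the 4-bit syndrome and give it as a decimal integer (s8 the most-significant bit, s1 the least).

3

s1: b1⊕b3⊕b5⊕b7⊕b9⊕b11⊕b13⊕b15 = 0⊕0⊕0⊕1⊕1⊕1⊕1⊕1 = 1
s2: b2⊕b3⊕b6⊕b7⊕b10⊕b11⊕b14⊕b15 = 0⊕0⊕1⊕1⊕1⊕1⊕0⊕1 = 1
s4: b4⊕b5⊕b6⊕b7⊕b12⊕b13⊕b14⊕b15 = 0⊕0⊕1⊕1⊕0⊕1⊕0⊕1 = 0
s8: b8⊕b9⊕b10⊕b11⊕b12⊕b13⊕b14⊕b15 = 1⊕1⊕1⊕1⊕0⊕1⊕0⊕1 = 0
Syndrome (s8...s1) = 0011 → position 3.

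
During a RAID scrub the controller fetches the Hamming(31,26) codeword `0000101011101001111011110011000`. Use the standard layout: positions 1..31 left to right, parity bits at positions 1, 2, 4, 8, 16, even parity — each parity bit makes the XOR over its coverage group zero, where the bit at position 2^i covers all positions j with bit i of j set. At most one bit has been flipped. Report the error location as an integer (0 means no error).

12

s1: b1⊕b3⊕b5⊕b7⊕b9⊕b11⊕b13⊕b15⊕b17⊕b19⊕b21⊕b23⊕b25⊕b27⊕b29⊕b31 = 0⊕0⊕1⊕1⊕1⊕1⊕1⊕0⊕1⊕1⊕1⊕1⊕0⊕1⊕0⊕0 = 0
s2: b2⊕b3⊕b6⊕b7⊕b10⊕b11⊕b14⊕b15⊕b18⊕b19⊕b22⊕b23⊕b26⊕b27⊕b30⊕b31 = 0⊕0⊕0⊕1⊕1⊕1⊕0⊕0⊕1⊕1⊕1⊕1⊕0⊕1⊕0⊕0 = 0
s4: b4⊕b5⊕b6⊕b7⊕b12⊕b13⊕b14⊕b15⊕b20⊕b21⊕b22⊕b23⊕b28⊕b29⊕b30⊕b31 = 0⊕1⊕0⊕1⊕0⊕1⊕0⊕0⊕0⊕1⊕1⊕1⊕1⊕0⊕0⊕0 = 1
s8: b8⊕b9⊕b10⊕b11⊕b12⊕b13⊕b14⊕b15⊕b24⊕b25⊕b26⊕b27⊕b28⊕b29⊕b30⊕b31 = 0⊕1⊕1⊕1⊕0⊕1⊕0⊕0⊕1⊕0⊕0⊕1⊕1⊕0⊕0⊕0 = 1
s16: b16⊕b17⊕b18⊕b19⊕b20⊕b21⊕b22⊕b23⊕b24⊕b25⊕b26⊕b27⊕b28⊕b29⊕b30⊕b31 = 1⊕1⊕1⊕1⊕0⊕1⊕1⊕1⊕1⊕0⊕0⊕1⊕1⊕0⊕0⊕0 = 0
Syndrome (s16...s1) = 01100 → position 12.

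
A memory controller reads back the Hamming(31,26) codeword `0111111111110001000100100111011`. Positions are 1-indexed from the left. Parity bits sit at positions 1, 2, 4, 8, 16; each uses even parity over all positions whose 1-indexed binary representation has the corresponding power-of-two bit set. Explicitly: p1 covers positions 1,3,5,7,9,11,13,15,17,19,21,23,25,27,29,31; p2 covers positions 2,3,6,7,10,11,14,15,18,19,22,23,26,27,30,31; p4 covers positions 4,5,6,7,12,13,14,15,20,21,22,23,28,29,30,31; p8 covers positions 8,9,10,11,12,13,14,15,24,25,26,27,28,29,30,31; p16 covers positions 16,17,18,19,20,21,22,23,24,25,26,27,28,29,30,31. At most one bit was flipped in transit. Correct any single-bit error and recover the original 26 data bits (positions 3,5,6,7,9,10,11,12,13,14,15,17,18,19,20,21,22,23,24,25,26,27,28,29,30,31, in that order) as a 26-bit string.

11111111000000100100111011

s1: b1⊕b3⊕b5⊕b7⊕b9⊕b11⊕b13⊕b15⊕b17⊕b19⊕b21⊕b23⊕b25⊕b27⊕b29⊕b31 = 0⊕1⊕1⊕1⊕1⊕1⊕0⊕0⊕0⊕0⊕0⊕1⊕0⊕1⊕0⊕1 = 0
s2: b2⊕b3⊕b6⊕b7⊕b10⊕b11⊕b14⊕b15⊕b18⊕b19⊕b22⊕b23⊕b26⊕b27⊕b30⊕b31 = 1⊕1⊕1⊕1⊕1⊕1⊕0⊕0⊕0⊕0⊕0⊕1⊕1⊕1⊕1⊕1 = 1
s4: b4⊕b5⊕b6⊕b7⊕b12⊕b13⊕b14⊕b15⊕b20⊕b21⊕b22⊕b23⊕b28⊕b29⊕b30⊕b31 = 1⊕1⊕1⊕1⊕1⊕0⊕0⊕0⊕1⊕0⊕0⊕1⊕1⊕0⊕1⊕1 = 0
s8: b8⊕b9⊕b10⊕b11⊕b12⊕b13⊕b14⊕b15⊕b24⊕b25⊕b26⊕b27⊕b28⊕b29⊕b30⊕b31 = 1⊕1⊕1⊕1⊕1⊕0⊕0⊕0⊕0⊕0⊕1⊕1⊕1⊕0⊕1⊕1 = 0
s16: b16⊕b17⊕b18⊕b19⊕b20⊕b21⊕b22⊕b23⊕b24⊕b25⊕b26⊕b27⊕b28⊕b29⊕b30⊕b31 = 1⊕0⊕0⊕0⊕1⊕0⊕0⊕1⊕0⊕0⊕1⊕1⊕1⊕0⊕1⊕1 = 0
Syndrome (s16...s1) = 00010 → position 2.
Flip bit 2: corrected codeword = 0011111111110001000100100111011
Data bits at positions 3,5,6,7,9,10,11,12,13,14,15,17,18,19,20,21,22,23,24,25,26,27,28,29,30,31: 11111111000000100100111011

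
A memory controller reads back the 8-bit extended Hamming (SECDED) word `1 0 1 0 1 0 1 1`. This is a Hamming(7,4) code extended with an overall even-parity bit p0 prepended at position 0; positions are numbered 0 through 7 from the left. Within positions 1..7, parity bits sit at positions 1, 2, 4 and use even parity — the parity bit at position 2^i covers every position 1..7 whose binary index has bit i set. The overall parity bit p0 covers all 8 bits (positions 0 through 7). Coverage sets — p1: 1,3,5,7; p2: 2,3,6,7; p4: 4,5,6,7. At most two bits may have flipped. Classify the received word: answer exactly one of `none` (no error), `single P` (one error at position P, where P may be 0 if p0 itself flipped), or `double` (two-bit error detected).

s1: b1⊕b3⊕b5⊕b7 = 0⊕0⊕0⊕1 = 1
s2: b2⊕b3⊕b6⊕b7 = 1⊕0⊕1⊕1 = 1
s4: b4⊕b5⊕b6⊕b7 = 1⊕0⊕1⊕1 = 1
Syndrome (s4...s1) = 111 → position 7.
Overall parity (XOR of all 8 bits, including p0): 1⊕0⊕1⊕0⊕1⊕0⊕1⊕1 = 1
Overall=1, syndrome position=7 → single-bit error at position 7.

single 7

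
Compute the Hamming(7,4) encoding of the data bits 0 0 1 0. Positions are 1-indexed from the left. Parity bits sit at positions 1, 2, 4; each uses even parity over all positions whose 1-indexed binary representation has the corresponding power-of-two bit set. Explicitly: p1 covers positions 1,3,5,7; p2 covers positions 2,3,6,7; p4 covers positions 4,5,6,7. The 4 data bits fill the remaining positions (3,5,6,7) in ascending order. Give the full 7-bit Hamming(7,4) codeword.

0101010

Place data bits at non-power-of-two positions: b3=0, b5=0, b6=1, b7=0.
p1 = XOR of data positions {3,5,7} = 0⊕0⊕0 = 0
p2 = XOR of data positions {3,6,7} = 0⊕1⊕0 = 1
p4 = XOR of data positions {5,6,7} = 0⊕1⊕0 = 1
Codeword b1..b7 = 0101010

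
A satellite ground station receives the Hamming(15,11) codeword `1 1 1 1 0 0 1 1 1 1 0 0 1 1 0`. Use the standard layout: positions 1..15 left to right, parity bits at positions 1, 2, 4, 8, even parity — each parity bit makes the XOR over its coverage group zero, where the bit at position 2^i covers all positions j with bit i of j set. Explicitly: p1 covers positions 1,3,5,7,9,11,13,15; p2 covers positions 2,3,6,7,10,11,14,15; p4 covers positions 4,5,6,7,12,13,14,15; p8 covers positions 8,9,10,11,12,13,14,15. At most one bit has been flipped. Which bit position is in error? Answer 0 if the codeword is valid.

s1: b1⊕b3⊕b5⊕b7⊕b9⊕b11⊕b13⊕b15 = 1⊕1⊕0⊕1⊕1⊕0⊕1⊕0 = 1
s2: b2⊕b3⊕b6⊕b7⊕b10⊕b11⊕b14⊕b15 = 1⊕1⊕0⊕1⊕1⊕0⊕1⊕0 = 1
s4: b4⊕b5⊕b6⊕b7⊕b12⊕b13⊕b14⊕b15 = 1⊕0⊕0⊕1⊕0⊕1⊕1⊕0 = 0
s8: b8⊕b9⊕b10⊕b11⊕b12⊕b13⊕b14⊕b15 = 1⊕1⊕1⊕0⊕0⊕1⊕1⊕0 = 1
Syndrome (s8...s1) = 1011 → position 11.

11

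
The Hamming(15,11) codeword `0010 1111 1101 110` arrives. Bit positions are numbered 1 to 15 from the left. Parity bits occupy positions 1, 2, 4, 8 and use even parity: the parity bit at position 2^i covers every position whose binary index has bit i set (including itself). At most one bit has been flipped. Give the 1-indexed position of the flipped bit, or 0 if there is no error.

s1: b1⊕b3⊕b5⊕b7⊕b9⊕b11⊕b13⊕b15 = 0⊕1⊕1⊕1⊕1⊕0⊕1⊕0 = 1
s2: b2⊕b3⊕b6⊕b7⊕b10⊕b11⊕b14⊕b15 = 0⊕1⊕1⊕1⊕1⊕0⊕1⊕0 = 1
s4: b4⊕b5⊕b6⊕b7⊕b12⊕b13⊕b14⊕b15 = 0⊕1⊕1⊕1⊕1⊕1⊕1⊕0 = 0
s8: b8⊕b9⊕b10⊕b11⊕b12⊕b13⊕b14⊕b15 = 1⊕1⊕1⊕0⊕1⊕1⊕1⊕0 = 0
Syndrome (s8...s1) = 0011 → position 3.

3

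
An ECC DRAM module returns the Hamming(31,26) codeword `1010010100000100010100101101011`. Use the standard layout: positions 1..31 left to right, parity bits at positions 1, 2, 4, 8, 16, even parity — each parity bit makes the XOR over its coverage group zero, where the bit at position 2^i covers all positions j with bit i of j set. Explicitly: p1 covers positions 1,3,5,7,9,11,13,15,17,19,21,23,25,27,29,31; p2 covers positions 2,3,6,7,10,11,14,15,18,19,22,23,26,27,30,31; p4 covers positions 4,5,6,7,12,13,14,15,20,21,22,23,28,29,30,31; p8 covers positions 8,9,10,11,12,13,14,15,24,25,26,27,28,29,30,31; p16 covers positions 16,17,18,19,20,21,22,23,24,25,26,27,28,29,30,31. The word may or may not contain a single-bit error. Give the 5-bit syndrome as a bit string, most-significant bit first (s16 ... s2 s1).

01101

s1: b1⊕b3⊕b5⊕b7⊕b9⊕b11⊕b13⊕b15⊕b17⊕b19⊕b21⊕b23⊕b25⊕b27⊕b29⊕b31 = 1⊕1⊕0⊕0⊕0⊕0⊕0⊕0⊕0⊕0⊕0⊕1⊕1⊕0⊕0⊕1 = 1
s2: b2⊕b3⊕b6⊕b7⊕b10⊕b11⊕b14⊕b15⊕b18⊕b19⊕b22⊕b23⊕b26⊕b27⊕b30⊕b31 = 0⊕1⊕1⊕0⊕0⊕0⊕1⊕0⊕1⊕0⊕0⊕1⊕1⊕0⊕1⊕1 = 0
s4: b4⊕b5⊕b6⊕b7⊕b12⊕b13⊕b14⊕b15⊕b20⊕b21⊕b22⊕b23⊕b28⊕b29⊕b30⊕b31 = 0⊕0⊕1⊕0⊕0⊕0⊕1⊕0⊕1⊕0⊕0⊕1⊕1⊕0⊕1⊕1 = 1
s8: b8⊕b9⊕b10⊕b11⊕b12⊕b13⊕b14⊕b15⊕b24⊕b25⊕b26⊕b27⊕b28⊕b29⊕b30⊕b31 = 1⊕0⊕0⊕0⊕0⊕0⊕1⊕0⊕0⊕1⊕1⊕0⊕1⊕0⊕1⊕1 = 1
s16: b16⊕b17⊕b18⊕b19⊕b20⊕b21⊕b22⊕b23⊕b24⊕b25⊕b26⊕b27⊕b28⊕b29⊕b30⊕b31 = 0⊕0⊕1⊕0⊕1⊕0⊕0⊕1⊕0⊕1⊕1⊕0⊕1⊕0⊕1⊕1 = 0
Syndrome (s16...s1) = 01101 → position 13.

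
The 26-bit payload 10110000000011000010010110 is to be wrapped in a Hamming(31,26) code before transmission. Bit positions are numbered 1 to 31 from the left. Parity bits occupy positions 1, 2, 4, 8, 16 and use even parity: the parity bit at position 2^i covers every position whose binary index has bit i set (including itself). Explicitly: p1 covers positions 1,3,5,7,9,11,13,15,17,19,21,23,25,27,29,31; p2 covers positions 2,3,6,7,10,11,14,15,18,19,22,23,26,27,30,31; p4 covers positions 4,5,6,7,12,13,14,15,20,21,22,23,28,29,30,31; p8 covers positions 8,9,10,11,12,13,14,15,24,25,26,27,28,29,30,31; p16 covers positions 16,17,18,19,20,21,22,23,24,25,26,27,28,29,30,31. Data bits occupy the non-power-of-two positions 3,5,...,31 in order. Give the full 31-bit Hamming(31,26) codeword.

Place data bits at non-power-of-two positions: b3=1, b5=0, b6=1, b7=1, b9=0, b10=0, b11=0, b12=0, b13=0, b14=0, b15=0, b17=0, b18=1, b19=1, b20=0, b21=0, b22=0, b23=0, b24=1, b25=0, b26=0, b27=1, b28=0, b29=1, b30=1, b31=0.
p1 = XOR of data positions {3,5,7,9,11,13,15,17,19,21,23,25,27,29,31} = 1⊕0⊕1⊕0⊕0⊕0⊕0⊕0⊕1⊕0⊕0⊕0⊕1⊕1⊕0 = 1
p2 = XOR of data positions {3,6,7,10,11,14,15,18,19,22,23,26,27,30,31} = 1⊕1⊕1⊕0⊕0⊕0⊕0⊕1⊕1⊕0⊕0⊕0⊕1⊕1⊕0 = 1
p4 = XOR of data positions {5,6,7,12,13,14,15,20,21,22,23,28,29,30,31} = 0⊕1⊕1⊕0⊕0⊕0⊕0⊕0⊕0⊕0⊕0⊕0⊕1⊕1⊕0 = 0
p8 = XOR of data positions {9,10,11,12,13,14,15,24,25,26,27,28,29,30,31} = 0⊕0⊕0⊕0⊕0⊕0⊕0⊕1⊕0⊕0⊕1⊕0⊕1⊕1⊕0 = 0
p16 = XOR of data positions {17,18,19,20,21,22,23,24,25,26,27,28,29,30,31} = 0⊕1⊕1⊕0⊕0⊕0⊕0⊕1⊕0⊕0⊕1⊕0⊕1⊕1⊕0 = 0
Codeword b1..b31 = 1110011000000000011000010010110

1110011000000000011000010010110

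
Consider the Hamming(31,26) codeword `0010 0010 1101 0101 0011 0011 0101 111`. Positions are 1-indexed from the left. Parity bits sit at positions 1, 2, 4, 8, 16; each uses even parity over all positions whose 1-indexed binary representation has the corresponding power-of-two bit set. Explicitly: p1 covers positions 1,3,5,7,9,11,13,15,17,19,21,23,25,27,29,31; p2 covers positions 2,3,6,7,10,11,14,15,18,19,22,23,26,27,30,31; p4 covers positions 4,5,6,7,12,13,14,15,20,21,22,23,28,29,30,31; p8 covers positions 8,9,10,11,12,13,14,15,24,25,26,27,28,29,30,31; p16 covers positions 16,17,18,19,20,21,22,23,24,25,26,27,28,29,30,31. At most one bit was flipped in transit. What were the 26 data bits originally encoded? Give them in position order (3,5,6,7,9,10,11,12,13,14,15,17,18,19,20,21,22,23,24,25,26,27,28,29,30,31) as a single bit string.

s1: b1⊕b3⊕b5⊕b7⊕b9⊕b11⊕b13⊕b15⊕b17⊕b19⊕b21⊕b23⊕b25⊕b27⊕b29⊕b31 = 0⊕1⊕0⊕1⊕1⊕0⊕0⊕0⊕0⊕1⊕0⊕1⊕0⊕0⊕1⊕1 = 1
s2: b2⊕b3⊕b6⊕b7⊕b10⊕b11⊕b14⊕b15⊕b18⊕b19⊕b22⊕b23⊕b26⊕b27⊕b30⊕b31 = 0⊕1⊕0⊕1⊕1⊕0⊕1⊕0⊕0⊕1⊕0⊕1⊕1⊕0⊕1⊕1 = 1
s4: b4⊕b5⊕b6⊕b7⊕b12⊕b13⊕b14⊕b15⊕b20⊕b21⊕b22⊕b23⊕b28⊕b29⊕b30⊕b31 = 0⊕0⊕0⊕1⊕1⊕0⊕1⊕0⊕1⊕0⊕0⊕1⊕1⊕1⊕1⊕1 = 1
s8: b8⊕b9⊕b10⊕b11⊕b12⊕b13⊕b14⊕b15⊕b24⊕b25⊕b26⊕b27⊕b28⊕b29⊕b30⊕b31 = 0⊕1⊕1⊕0⊕1⊕0⊕1⊕0⊕1⊕0⊕1⊕0⊕1⊕1⊕1⊕1 = 0
s16: b16⊕b17⊕b18⊕b19⊕b20⊕b21⊕b22⊕b23⊕b24⊕b25⊕b26⊕b27⊕b28⊕b29⊕b30⊕b31 = 1⊕0⊕0⊕1⊕1⊕0⊕0⊕1⊕1⊕0⊕1⊕0⊕1⊕1⊕1⊕1 = 0
Syndrome (s16...s1) = 00111 → position 7.
Flip bit 7: corrected codeword = 0010000011010101001100110101111
Data bits at positions 3,5,6,7,9,10,11,12,13,14,15,17,18,19,20,21,22,23,24,25,26,27,28,29,30,31: 10001101010001100110101111

10001101010001100110101111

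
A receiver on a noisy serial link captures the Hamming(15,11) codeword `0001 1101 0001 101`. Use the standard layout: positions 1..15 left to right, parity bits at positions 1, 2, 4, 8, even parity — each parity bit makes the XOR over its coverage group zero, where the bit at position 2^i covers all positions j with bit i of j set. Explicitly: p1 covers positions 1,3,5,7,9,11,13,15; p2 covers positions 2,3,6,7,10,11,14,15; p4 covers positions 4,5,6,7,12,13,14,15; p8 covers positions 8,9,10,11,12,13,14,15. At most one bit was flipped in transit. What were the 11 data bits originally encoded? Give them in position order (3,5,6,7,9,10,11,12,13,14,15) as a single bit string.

s1: b1⊕b3⊕b5⊕b7⊕b9⊕b11⊕b13⊕b15 = 0⊕0⊕1⊕0⊕0⊕0⊕1⊕1 = 1
s2: b2⊕b3⊕b6⊕b7⊕b10⊕b11⊕b14⊕b15 = 0⊕0⊕1⊕0⊕0⊕0⊕0⊕1 = 0
s4: b4⊕b5⊕b6⊕b7⊕b12⊕b13⊕b14⊕b15 = 1⊕1⊕1⊕0⊕1⊕1⊕0⊕1 = 0
s8: b8⊕b9⊕b10⊕b11⊕b12⊕b13⊕b14⊕b15 = 1⊕0⊕0⊕0⊕1⊕1⊕0⊕1 = 0
Syndrome (s8...s1) = 0001 → position 1.
Flip bit 1: corrected codeword = 100111010001101
Data bits at positions 3,5,6,7,9,10,11,12,13,14,15: 01100001101

01100001101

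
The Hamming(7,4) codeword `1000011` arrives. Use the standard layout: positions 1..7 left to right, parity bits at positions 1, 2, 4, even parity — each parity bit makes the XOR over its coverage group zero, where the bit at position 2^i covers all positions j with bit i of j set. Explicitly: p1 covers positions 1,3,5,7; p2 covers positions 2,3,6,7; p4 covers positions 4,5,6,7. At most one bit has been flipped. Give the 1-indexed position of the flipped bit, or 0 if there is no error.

0

s1: b1⊕b3⊕b5⊕b7 = 1⊕0⊕0⊕1 = 0
s2: b2⊕b3⊕b6⊕b7 = 0⊕0⊕1⊕1 = 0
s4: b4⊕b5⊕b6⊕b7 = 0⊕0⊕1⊕1 = 0
Syndrome (s4...s1) = 000 → position 0 (no error).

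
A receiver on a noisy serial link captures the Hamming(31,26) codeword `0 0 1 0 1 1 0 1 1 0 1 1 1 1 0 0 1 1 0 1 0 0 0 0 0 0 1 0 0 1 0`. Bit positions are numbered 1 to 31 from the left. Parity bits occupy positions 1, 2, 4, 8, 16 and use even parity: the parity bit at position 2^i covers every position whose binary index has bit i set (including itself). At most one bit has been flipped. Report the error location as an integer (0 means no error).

23

s1: b1⊕b3⊕b5⊕b7⊕b9⊕b11⊕b13⊕b15⊕b17⊕b19⊕b21⊕b23⊕b25⊕b27⊕b29⊕b31 = 0⊕1⊕1⊕0⊕1⊕1⊕1⊕0⊕1⊕0⊕0⊕0⊕0⊕1⊕0⊕0 = 1
s2: b2⊕b3⊕b6⊕b7⊕b10⊕b11⊕b14⊕b15⊕b18⊕b19⊕b22⊕b23⊕b26⊕b27⊕b30⊕b31 = 0⊕1⊕1⊕0⊕0⊕1⊕1⊕0⊕1⊕0⊕0⊕0⊕0⊕1⊕1⊕0 = 1
s4: b4⊕b5⊕b6⊕b7⊕b12⊕b13⊕b14⊕b15⊕b20⊕b21⊕b22⊕b23⊕b28⊕b29⊕b30⊕b31 = 0⊕1⊕1⊕0⊕1⊕1⊕1⊕0⊕1⊕0⊕0⊕0⊕0⊕0⊕1⊕0 = 1
s8: b8⊕b9⊕b10⊕b11⊕b12⊕b13⊕b14⊕b15⊕b24⊕b25⊕b26⊕b27⊕b28⊕b29⊕b30⊕b31 = 1⊕1⊕0⊕1⊕1⊕1⊕1⊕0⊕0⊕0⊕0⊕1⊕0⊕0⊕1⊕0 = 0
s16: b16⊕b17⊕b18⊕b19⊕b20⊕b21⊕b22⊕b23⊕b24⊕b25⊕b26⊕b27⊕b28⊕b29⊕b30⊕b31 = 0⊕1⊕1⊕0⊕1⊕0⊕0⊕0⊕0⊕0⊕0⊕1⊕0⊕0⊕1⊕0 = 1
Syndrome (s16...s1) = 10111 → position 23.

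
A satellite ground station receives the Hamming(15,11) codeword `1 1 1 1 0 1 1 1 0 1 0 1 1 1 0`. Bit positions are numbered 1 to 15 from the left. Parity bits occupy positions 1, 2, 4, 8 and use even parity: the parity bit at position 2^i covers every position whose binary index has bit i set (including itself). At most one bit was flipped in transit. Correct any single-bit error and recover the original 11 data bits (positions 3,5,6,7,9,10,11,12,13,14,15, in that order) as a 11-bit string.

s1: b1⊕b3⊕b5⊕b7⊕b9⊕b11⊕b13⊕b15 = 1⊕1⊕0⊕1⊕0⊕0⊕1⊕0 = 0
s2: b2⊕b3⊕b6⊕b7⊕b10⊕b11⊕b14⊕b15 = 1⊕1⊕1⊕1⊕1⊕0⊕1⊕0 = 0
s4: b4⊕b5⊕b6⊕b7⊕b12⊕b13⊕b14⊕b15 = 1⊕0⊕1⊕1⊕1⊕1⊕1⊕0 = 0
s8: b8⊕b9⊕b10⊕b11⊕b12⊕b13⊕b14⊕b15 = 1⊕0⊕1⊕0⊕1⊕1⊕1⊕0 = 1
Syndrome (s8...s1) = 1000 → position 8.
Flip bit 8: corrected codeword = 111101100101110
Data bits at positions 3,5,6,7,9,10,11,12,13,14,15: 10110101110

10110101110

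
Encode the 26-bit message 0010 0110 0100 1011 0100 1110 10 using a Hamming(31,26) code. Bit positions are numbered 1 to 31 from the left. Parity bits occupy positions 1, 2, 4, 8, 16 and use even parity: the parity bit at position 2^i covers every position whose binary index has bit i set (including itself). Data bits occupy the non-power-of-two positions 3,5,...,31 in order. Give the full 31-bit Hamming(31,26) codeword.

Place data bits at non-power-of-two positions: b3=0, b5=0, b6=1, b7=0, b9=0, b10=1, b11=1, b12=0, b13=0, b14=1, b15=0, b17=0, b18=1, b19=0, b20=1, b21=1, b22=0, b23=1, b24=0, b25=0, b26=1, b27=1, b28=1, b29=0, b30=1, b31=0.
p1 = XOR of data positions {3,5,7,9,11,13,15,17,19,21,23,25,27,29,31} = 0⊕0⊕0⊕0⊕1⊕0⊕0⊕0⊕0⊕1⊕1⊕0⊕1⊕0⊕0 = 0
p2 = XOR of data positions {3,6,7,10,11,14,15,18,19,22,23,26,27,30,31} = 0⊕1⊕0⊕1⊕1⊕1⊕0⊕1⊕0⊕0⊕1⊕1⊕1⊕1⊕0 = 1
p4 = XOR of data positions {5,6,7,12,13,14,15,20,21,22,23,28,29,30,31} = 0⊕1⊕0⊕0⊕0⊕1⊕0⊕1⊕1⊕0⊕1⊕1⊕0⊕1⊕0 = 1
p8 = XOR of data positions {9,10,11,12,13,14,15,24,25,26,27,28,29,30,31} = 0⊕1⊕1⊕0⊕0⊕1⊕0⊕0⊕0⊕1⊕1⊕1⊕0⊕1⊕0 = 1
p16 = XOR of data positions {17,18,19,20,21,22,23,24,25,26,27,28,29,30,31} = 0⊕1⊕0⊕1⊕1⊕0⊕1⊕0⊕0⊕1⊕1⊕1⊕0⊕1⊕0 = 0
Codeword b1..b31 = 0101010101100100010110100111010

0101010101100100010110100111010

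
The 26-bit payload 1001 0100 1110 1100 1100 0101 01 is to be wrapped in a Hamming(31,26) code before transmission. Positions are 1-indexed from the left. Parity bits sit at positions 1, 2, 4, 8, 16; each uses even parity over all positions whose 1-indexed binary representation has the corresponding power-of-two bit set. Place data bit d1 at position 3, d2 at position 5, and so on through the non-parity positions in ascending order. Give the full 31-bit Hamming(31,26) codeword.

1110001101001111011001100010101

Place data bits at non-power-of-two positions: b3=1, b5=0, b6=0, b7=1, b9=0, b10=1, b11=0, b12=0, b13=1, b14=1, b15=1, b17=0, b18=1, b19=1, b20=0, b21=0, b22=1, b23=1, b24=0, b25=0, b26=0, b27=1, b28=0, b29=1, b30=0, b31=1.
p1 = XOR of data positions {3,5,7,9,11,13,15,17,19,21,23,25,27,29,31} = 1⊕0⊕1⊕0⊕0⊕1⊕1⊕0⊕1⊕0⊕1⊕0⊕1⊕1⊕1 = 1
p2 = XOR of data positions {3,6,7,10,11,14,15,18,19,22,23,26,27,30,31} = 1⊕0⊕1⊕1⊕0⊕1⊕1⊕1⊕1⊕1⊕1⊕0⊕1⊕0⊕1 = 1
p4 = XOR of data positions {5,6,7,12,13,14,15,20,21,22,23,28,29,30,31} = 0⊕0⊕1⊕0⊕1⊕1⊕1⊕0⊕0⊕1⊕1⊕0⊕1⊕0⊕1 = 0
p8 = XOR of data positions {9,10,11,12,13,14,15,24,25,26,27,28,29,30,31} = 0⊕1⊕0⊕0⊕1⊕1⊕1⊕0⊕0⊕0⊕1⊕0⊕1⊕0⊕1 = 1
p16 = XOR of data positions {17,18,19,20,21,22,23,24,25,26,27,28,29,30,31} = 0⊕1⊕1⊕0⊕0⊕1⊕1⊕0⊕0⊕0⊕1⊕0⊕1⊕0⊕1 = 1
Codeword b1..b31 = 1110001101001111011001100010101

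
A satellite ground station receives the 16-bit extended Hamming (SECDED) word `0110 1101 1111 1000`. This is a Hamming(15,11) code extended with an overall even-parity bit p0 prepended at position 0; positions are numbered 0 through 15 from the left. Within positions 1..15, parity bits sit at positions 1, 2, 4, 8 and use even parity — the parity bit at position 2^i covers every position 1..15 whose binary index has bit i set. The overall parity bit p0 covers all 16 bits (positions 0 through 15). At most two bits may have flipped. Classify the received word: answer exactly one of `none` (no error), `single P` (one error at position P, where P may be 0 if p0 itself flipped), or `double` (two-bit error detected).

double

s1: b1⊕b3⊕b5⊕b7⊕b9⊕b11⊕b13⊕b15 = 1⊕0⊕1⊕1⊕1⊕1⊕0⊕0 = 1
s2: b2⊕b3⊕b6⊕b7⊕b10⊕b11⊕b14⊕b15 = 1⊕0⊕0⊕1⊕1⊕1⊕0⊕0 = 0
s4: b4⊕b5⊕b6⊕b7⊕b12⊕b13⊕b14⊕b15 = 1⊕1⊕0⊕1⊕1⊕0⊕0⊕0 = 0
s8: b8⊕b9⊕b10⊕b11⊕b12⊕b13⊕b14⊕b15 = 1⊕1⊕1⊕1⊕1⊕0⊕0⊕0 = 1
Syndrome (s8...s1) = 1001 → position 9.
Overall parity (XOR of all 16 bits, including p0): 0⊕1⊕1⊕0⊕1⊕1⊕0⊕1⊕1⊕1⊕1⊕1⊕1⊕0⊕0⊕0 = 0
Overall=0, syndrome position=9 → double-bit error detected (uncorrectable).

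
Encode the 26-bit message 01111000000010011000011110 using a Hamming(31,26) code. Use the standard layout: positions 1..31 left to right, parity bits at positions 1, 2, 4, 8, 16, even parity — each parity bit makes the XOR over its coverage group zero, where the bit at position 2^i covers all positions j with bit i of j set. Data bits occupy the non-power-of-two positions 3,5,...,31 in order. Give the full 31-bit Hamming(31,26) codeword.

0000111110000001010011000011110

Place data bits at non-power-of-two positions: b3=0, b5=1, b6=1, b7=1, b9=1, b10=0, b11=0, b12=0, b13=0, b14=0, b15=0, b17=0, b18=1, b19=0, b20=0, b21=1, b22=1, b23=0, b24=0, b25=0, b26=0, b27=1, b28=1, b29=1, b30=1, b31=0.
p1 = XOR of data positions {3,5,7,9,11,13,15,17,19,21,23,25,27,29,31} = 0⊕1⊕1⊕1⊕0⊕0⊕0⊕0⊕0⊕1⊕0⊕0⊕1⊕1⊕0 = 0
p2 = XOR of data positions {3,6,7,10,11,14,15,18,19,22,23,26,27,30,31} = 0⊕1⊕1⊕0⊕0⊕0⊕0⊕1⊕0⊕1⊕0⊕0⊕1⊕1⊕0 = 0
p4 = XOR of data positions {5,6,7,12,13,14,15,20,21,22,23,28,29,30,31} = 1⊕1⊕1⊕0⊕0⊕0⊕0⊕0⊕1⊕1⊕0⊕1⊕1⊕1⊕0 = 0
p8 = XOR of data positions {9,10,11,12,13,14,15,24,25,26,27,28,29,30,31} = 1⊕0⊕0⊕0⊕0⊕0⊕0⊕0⊕0⊕0⊕1⊕1⊕1⊕1⊕0 = 1
p16 = XOR of data positions {17,18,19,20,21,22,23,24,25,26,27,28,29,30,31} = 0⊕1⊕0⊕0⊕1⊕1⊕0⊕0⊕0⊕0⊕1⊕1⊕1⊕1⊕0 = 1
Codeword b1..b31 = 0000111110000001010011000011110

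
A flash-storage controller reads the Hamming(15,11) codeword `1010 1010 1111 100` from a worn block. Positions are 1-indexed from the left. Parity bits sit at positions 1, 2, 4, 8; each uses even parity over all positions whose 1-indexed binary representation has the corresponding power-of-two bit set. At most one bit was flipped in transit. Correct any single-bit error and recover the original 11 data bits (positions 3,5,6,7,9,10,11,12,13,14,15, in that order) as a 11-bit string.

11010111100

s1: b1⊕b3⊕b5⊕b7⊕b9⊕b11⊕b13⊕b15 = 1⊕1⊕1⊕1⊕1⊕1⊕1⊕0 = 1
s2: b2⊕b3⊕b6⊕b7⊕b10⊕b11⊕b14⊕b15 = 0⊕1⊕0⊕1⊕1⊕1⊕0⊕0 = 0
s4: b4⊕b5⊕b6⊕b7⊕b12⊕b13⊕b14⊕b15 = 0⊕1⊕0⊕1⊕1⊕1⊕0⊕0 = 0
s8: b8⊕b9⊕b10⊕b11⊕b12⊕b13⊕b14⊕b15 = 0⊕1⊕1⊕1⊕1⊕1⊕0⊕0 = 1
Syndrome (s8...s1) = 1001 → position 9.
Flip bit 9: corrected codeword = 101010100111100
Data bits at positions 3,5,6,7,9,10,11,12,13,14,15: 11010111100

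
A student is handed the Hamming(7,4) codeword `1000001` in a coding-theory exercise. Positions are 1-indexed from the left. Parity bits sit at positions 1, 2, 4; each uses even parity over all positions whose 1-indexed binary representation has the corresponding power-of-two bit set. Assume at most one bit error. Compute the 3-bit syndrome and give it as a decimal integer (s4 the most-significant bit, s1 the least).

6

s1: b1⊕b3⊕b5⊕b7 = 1⊕0⊕0⊕1 = 0
s2: b2⊕b3⊕b6⊕b7 = 0⊕0⊕0⊕1 = 1
s4: b4⊕b5⊕b6⊕b7 = 0⊕0⊕0⊕1 = 1
Syndrome (s4...s1) = 110 → position 6.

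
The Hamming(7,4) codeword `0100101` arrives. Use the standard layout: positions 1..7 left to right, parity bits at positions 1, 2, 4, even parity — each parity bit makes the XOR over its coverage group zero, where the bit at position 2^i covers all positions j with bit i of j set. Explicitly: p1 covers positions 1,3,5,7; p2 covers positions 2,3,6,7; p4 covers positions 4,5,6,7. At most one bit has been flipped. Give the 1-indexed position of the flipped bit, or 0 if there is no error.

s1: b1⊕b3⊕b5⊕b7 = 0⊕0⊕1⊕1 = 0
s2: b2⊕b3⊕b6⊕b7 = 1⊕0⊕0⊕1 = 0
s4: b4⊕b5⊕b6⊕b7 = 0⊕1⊕0⊕1 = 0
Syndrome (s4...s1) = 000 → position 0 (no error).

0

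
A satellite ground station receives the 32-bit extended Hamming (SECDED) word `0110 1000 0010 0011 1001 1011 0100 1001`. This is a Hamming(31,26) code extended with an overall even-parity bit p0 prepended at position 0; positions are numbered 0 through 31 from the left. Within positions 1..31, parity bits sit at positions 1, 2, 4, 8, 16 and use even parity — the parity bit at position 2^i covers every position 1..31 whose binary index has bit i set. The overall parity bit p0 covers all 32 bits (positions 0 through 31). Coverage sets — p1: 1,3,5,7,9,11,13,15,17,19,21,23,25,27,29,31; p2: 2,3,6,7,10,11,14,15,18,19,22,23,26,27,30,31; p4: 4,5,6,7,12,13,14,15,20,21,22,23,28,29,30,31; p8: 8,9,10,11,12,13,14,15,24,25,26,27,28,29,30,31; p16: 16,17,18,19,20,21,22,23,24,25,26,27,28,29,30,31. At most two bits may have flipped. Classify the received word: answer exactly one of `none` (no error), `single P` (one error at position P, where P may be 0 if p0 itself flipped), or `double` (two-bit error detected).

none

s1: b1⊕b3⊕b5⊕b7⊕b9⊕b11⊕b13⊕b15⊕b17⊕b19⊕b21⊕b23⊕b25⊕b27⊕b29⊕b31 = 1⊕0⊕0⊕0⊕0⊕0⊕0⊕1⊕0⊕1⊕0⊕1⊕1⊕0⊕0⊕1 = 0
s2: b2⊕b3⊕b6⊕b7⊕b10⊕b11⊕b14⊕b15⊕b18⊕b19⊕b22⊕b23⊕b26⊕b27⊕b30⊕b31 = 1⊕0⊕0⊕0⊕1⊕0⊕1⊕1⊕0⊕1⊕1⊕1⊕0⊕0⊕0⊕1 = 0
s4: b4⊕b5⊕b6⊕b7⊕b12⊕b13⊕b14⊕b15⊕b20⊕b21⊕b22⊕b23⊕b28⊕b29⊕b30⊕b31 = 1⊕0⊕0⊕0⊕0⊕0⊕1⊕1⊕1⊕0⊕1⊕1⊕1⊕0⊕0⊕1 = 0
s8: b8⊕b9⊕b10⊕b11⊕b12⊕b13⊕b14⊕b15⊕b24⊕b25⊕b26⊕b27⊕b28⊕b29⊕b30⊕b31 = 0⊕0⊕1⊕0⊕0⊕0⊕1⊕1⊕0⊕1⊕0⊕0⊕1⊕0⊕0⊕1 = 0
s16: b16⊕b17⊕b18⊕b19⊕b20⊕b21⊕b22⊕b23⊕b24⊕b25⊕b26⊕b27⊕b28⊕b29⊕b30⊕b31 = 1⊕0⊕0⊕1⊕1⊕0⊕1⊕1⊕0⊕1⊕0⊕0⊕1⊕0⊕0⊕1 = 0
Syndrome (s16...s1) = 00000 → position 0 (no error).
Overall parity (XOR of all 32 bits, including p0): 0⊕1⊕1⊕0⊕1⊕0⊕0⊕0⊕0⊕0⊕1⊕0⊕0⊕0⊕1⊕1⊕1⊕0⊕0⊕1⊕1⊕0⊕1⊕1⊕0⊕1⊕0⊕0⊕1⊕0⊕0⊕1 = 0
Overall=0, syndrome position=0 → no error.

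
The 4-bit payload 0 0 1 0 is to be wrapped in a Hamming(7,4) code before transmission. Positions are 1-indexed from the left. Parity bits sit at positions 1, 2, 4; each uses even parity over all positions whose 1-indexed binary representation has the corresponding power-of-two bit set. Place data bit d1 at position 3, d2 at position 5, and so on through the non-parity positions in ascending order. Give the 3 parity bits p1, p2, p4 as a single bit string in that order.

Place data bits at non-power-of-two positions: b3=0, b5=0, b6=1, b7=0.
p1 = XOR of data positions {3,5,7} = 0⊕0⊕0 = 0
p2 = XOR of data positions {3,6,7} = 0⊕1⊕0 = 1
p4 = XOR of data positions {5,6,7} = 0⊕1⊕0 = 1
Parity bits p1,p2,p4 = 011

011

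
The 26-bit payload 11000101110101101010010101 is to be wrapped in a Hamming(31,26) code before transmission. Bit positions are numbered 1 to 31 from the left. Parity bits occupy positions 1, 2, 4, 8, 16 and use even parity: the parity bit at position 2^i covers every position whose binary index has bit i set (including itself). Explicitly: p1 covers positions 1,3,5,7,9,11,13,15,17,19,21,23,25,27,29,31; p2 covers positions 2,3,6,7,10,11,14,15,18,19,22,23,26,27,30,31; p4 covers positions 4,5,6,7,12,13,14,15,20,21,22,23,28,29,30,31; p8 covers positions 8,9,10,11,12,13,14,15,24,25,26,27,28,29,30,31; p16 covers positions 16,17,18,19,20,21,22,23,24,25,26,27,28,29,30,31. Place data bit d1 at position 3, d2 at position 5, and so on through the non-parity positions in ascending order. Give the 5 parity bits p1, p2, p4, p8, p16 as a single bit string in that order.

01000

Place data bits at non-power-of-two positions: b3=1, b5=1, b6=0, b7=0, b9=0, b10=1, b11=0, b12=1, b13=1, b14=1, b15=0, b17=1, b18=0, b19=1, b20=1, b21=0, b22=1, b23=0, b24=1, b25=0, b26=0, b27=1, b28=0, b29=1, b30=0, b31=1.
p1 = XOR of data positions {3,5,7,9,11,13,15,17,19,21,23,25,27,29,31} = 1⊕1⊕0⊕0⊕0⊕1⊕0⊕1⊕1⊕0⊕0⊕0⊕1⊕1⊕1 = 0
p2 = XOR of data positions {3,6,7,10,11,14,15,18,19,22,23,26,27,30,31} = 1⊕0⊕0⊕1⊕0⊕1⊕0⊕0⊕1⊕1⊕0⊕0⊕1⊕0⊕1 = 1
p4 = XOR of data positions {5,6,7,12,13,14,15,20,21,22,23,28,29,30,31} = 1⊕0⊕0⊕1⊕1⊕1⊕0⊕1⊕0⊕1⊕0⊕0⊕1⊕0⊕1 = 0
p8 = XOR of data positions {9,10,11,12,13,14,15,24,25,26,27,28,29,30,31} = 0⊕1⊕0⊕1⊕1⊕1⊕0⊕1⊕0⊕0⊕1⊕0⊕1⊕0⊕1 = 0
p16 = XOR of data positions {17,18,19,20,21,22,23,24,25,26,27,28,29,30,31} = 1⊕0⊕1⊕1⊕0⊕1⊕0⊕1⊕0⊕0⊕1⊕0⊕1⊕0⊕1 = 0
Parity bits p1,p2,p4,p8,p16 = 01000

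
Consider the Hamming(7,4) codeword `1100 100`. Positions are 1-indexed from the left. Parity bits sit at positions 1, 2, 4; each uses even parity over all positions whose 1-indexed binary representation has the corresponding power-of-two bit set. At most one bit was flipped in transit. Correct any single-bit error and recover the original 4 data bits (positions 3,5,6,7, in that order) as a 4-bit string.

0110

s1: b1⊕b3⊕b5⊕b7 = 1⊕0⊕1⊕0 = 0
s2: b2⊕b3⊕b6⊕b7 = 1⊕0⊕0⊕0 = 1
s4: b4⊕b5⊕b6⊕b7 = 0⊕1⊕0⊕0 = 1
Syndrome (s4...s1) = 110 → position 6.
Flip bit 6: corrected codeword = 1100110
Data bits at positions 3,5,6,7: 0110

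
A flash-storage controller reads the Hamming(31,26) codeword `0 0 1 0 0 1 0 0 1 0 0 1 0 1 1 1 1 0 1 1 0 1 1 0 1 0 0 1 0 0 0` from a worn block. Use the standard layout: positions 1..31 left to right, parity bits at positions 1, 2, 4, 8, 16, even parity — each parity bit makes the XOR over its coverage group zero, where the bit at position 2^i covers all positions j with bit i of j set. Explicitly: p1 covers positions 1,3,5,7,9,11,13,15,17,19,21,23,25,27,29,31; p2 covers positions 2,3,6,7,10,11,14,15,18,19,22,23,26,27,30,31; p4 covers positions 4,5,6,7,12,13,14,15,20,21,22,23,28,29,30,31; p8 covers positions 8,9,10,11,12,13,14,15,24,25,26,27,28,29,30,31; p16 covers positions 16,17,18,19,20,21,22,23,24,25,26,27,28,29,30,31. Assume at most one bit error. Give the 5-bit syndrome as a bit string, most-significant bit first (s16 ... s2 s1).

00011

s1: b1⊕b3⊕b5⊕b7⊕b9⊕b11⊕b13⊕b15⊕b17⊕b19⊕b21⊕b23⊕b25⊕b27⊕b29⊕b31 = 0⊕1⊕0⊕0⊕1⊕0⊕0⊕1⊕1⊕1⊕0⊕1⊕1⊕0⊕0⊕0 = 1
s2: b2⊕b3⊕b6⊕b7⊕b10⊕b11⊕b14⊕b15⊕b18⊕b19⊕b22⊕b23⊕b26⊕b27⊕b30⊕b31 = 0⊕1⊕1⊕0⊕0⊕0⊕1⊕1⊕0⊕1⊕1⊕1⊕0⊕0⊕0⊕0 = 1
s4: b4⊕b5⊕b6⊕b7⊕b12⊕b13⊕b14⊕b15⊕b20⊕b21⊕b22⊕b23⊕b28⊕b29⊕b30⊕b31 = 0⊕0⊕1⊕0⊕1⊕0⊕1⊕1⊕1⊕0⊕1⊕1⊕1⊕0⊕0⊕0 = 0
s8: b8⊕b9⊕b10⊕b11⊕b12⊕b13⊕b14⊕b15⊕b24⊕b25⊕b26⊕b27⊕b28⊕b29⊕b30⊕b31 = 0⊕1⊕0⊕0⊕1⊕0⊕1⊕1⊕0⊕1⊕0⊕0⊕1⊕0⊕0⊕0 = 0
s16: b16⊕b17⊕b18⊕b19⊕b20⊕b21⊕b22⊕b23⊕b24⊕b25⊕b26⊕b27⊕b28⊕b29⊕b30⊕b31 = 1⊕1⊕0⊕1⊕1⊕0⊕1⊕1⊕0⊕1⊕0⊕0⊕1⊕0⊕0⊕0 = 0
Syndrome (s16...s1) = 00011 → position 3.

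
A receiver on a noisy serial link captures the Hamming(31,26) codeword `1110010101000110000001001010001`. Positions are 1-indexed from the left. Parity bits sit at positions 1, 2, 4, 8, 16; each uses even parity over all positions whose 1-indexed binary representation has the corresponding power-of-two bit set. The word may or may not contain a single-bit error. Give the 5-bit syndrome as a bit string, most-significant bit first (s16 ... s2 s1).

s1: b1⊕b3⊕b5⊕b7⊕b9⊕b11⊕b13⊕b15⊕b17⊕b19⊕b21⊕b23⊕b25⊕b27⊕b29⊕b31 = 1⊕1⊕0⊕0⊕0⊕0⊕0⊕1⊕0⊕0⊕0⊕0⊕1⊕1⊕0⊕1 = 0
s2: b2⊕b3⊕b6⊕b7⊕b10⊕b11⊕b14⊕b15⊕b18⊕b19⊕b22⊕b23⊕b26⊕b27⊕b30⊕b31 = 1⊕1⊕1⊕0⊕1⊕0⊕1⊕1⊕0⊕0⊕1⊕0⊕0⊕1⊕0⊕1 = 1
s4: b4⊕b5⊕b6⊕b7⊕b12⊕b13⊕b14⊕b15⊕b20⊕b21⊕b22⊕b23⊕b28⊕b29⊕b30⊕b31 = 0⊕0⊕1⊕0⊕0⊕0⊕1⊕1⊕0⊕0⊕1⊕0⊕0⊕0⊕0⊕1 = 1
s8: b8⊕b9⊕b10⊕b11⊕b12⊕b13⊕b14⊕b15⊕b24⊕b25⊕b26⊕b27⊕b28⊕b29⊕b30⊕b31 = 1⊕0⊕1⊕0⊕0⊕0⊕1⊕1⊕0⊕1⊕0⊕1⊕0⊕0⊕0⊕1 = 1
s16: b16⊕b17⊕b18⊕b19⊕b20⊕b21⊕b22⊕b23⊕b24⊕b25⊕b26⊕b27⊕b28⊕b29⊕b30⊕b31 = 0⊕0⊕0⊕0⊕0⊕0⊕1⊕0⊕0⊕1⊕0⊕1⊕0⊕0⊕0⊕1 = 0
Syndrome (s16...s1) = 01110 → position 14.

01110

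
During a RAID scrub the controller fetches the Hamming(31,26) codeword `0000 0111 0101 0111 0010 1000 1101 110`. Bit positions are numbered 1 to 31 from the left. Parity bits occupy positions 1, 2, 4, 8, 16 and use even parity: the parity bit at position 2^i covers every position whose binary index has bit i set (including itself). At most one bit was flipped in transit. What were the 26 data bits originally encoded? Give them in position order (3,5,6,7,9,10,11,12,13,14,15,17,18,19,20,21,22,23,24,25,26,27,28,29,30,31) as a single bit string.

s1: b1⊕b3⊕b5⊕b7⊕b9⊕b11⊕b13⊕b15⊕b17⊕b19⊕b21⊕b23⊕b25⊕b27⊕b29⊕b31 = 0⊕0⊕0⊕1⊕0⊕0⊕0⊕1⊕0⊕1⊕1⊕0⊕1⊕0⊕1⊕0 = 0
s2: b2⊕b3⊕b6⊕b7⊕b10⊕b11⊕b14⊕b15⊕b18⊕b19⊕b22⊕b23⊕b26⊕b27⊕b30⊕b31 = 0⊕0⊕1⊕1⊕1⊕0⊕1⊕1⊕0⊕1⊕0⊕0⊕1⊕0⊕1⊕0 = 0
s4: b4⊕b5⊕b6⊕b7⊕b12⊕b13⊕b14⊕b15⊕b20⊕b21⊕b22⊕b23⊕b28⊕b29⊕b30⊕b31 = 0⊕0⊕1⊕1⊕1⊕0⊕1⊕1⊕0⊕1⊕0⊕0⊕1⊕1⊕1⊕0 = 1
s8: b8⊕b9⊕b10⊕b11⊕b12⊕b13⊕b14⊕b15⊕b24⊕b25⊕b26⊕b27⊕b28⊕b29⊕b30⊕b31 = 1⊕0⊕1⊕0⊕1⊕0⊕1⊕1⊕0⊕1⊕1⊕0⊕1⊕1⊕1⊕0 = 0
s16: b16⊕b17⊕b18⊕b19⊕b20⊕b21⊕b22⊕b23⊕b24⊕b25⊕b26⊕b27⊕b28⊕b29⊕b30⊕b31 = 1⊕0⊕0⊕1⊕0⊕1⊕0⊕0⊕0⊕1⊕1⊕0⊕1⊕1⊕1⊕0 = 0
Syndrome (s16...s1) = 00100 → position 4.
Flip bit 4: corrected codeword = 0001011101010111001010001101110
Data bits at positions 3,5,6,7,9,10,11,12,13,14,15,17,18,19,20,21,22,23,24,25,26,27,28,29,30,31: 00110101011001010001101110

00110101011001010001101110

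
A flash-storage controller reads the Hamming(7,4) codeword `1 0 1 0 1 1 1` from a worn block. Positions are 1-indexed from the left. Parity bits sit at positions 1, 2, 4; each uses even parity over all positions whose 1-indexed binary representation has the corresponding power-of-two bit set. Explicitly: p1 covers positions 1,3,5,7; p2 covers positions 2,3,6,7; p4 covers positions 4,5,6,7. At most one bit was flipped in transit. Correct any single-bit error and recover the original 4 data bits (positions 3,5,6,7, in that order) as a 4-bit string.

s1: b1⊕b3⊕b5⊕b7 = 1⊕1⊕1⊕1 = 0
s2: b2⊕b3⊕b6⊕b7 = 0⊕1⊕1⊕1 = 1
s4: b4⊕b5⊕b6⊕b7 = 0⊕1⊕1⊕1 = 1
Syndrome (s4...s1) = 110 → position 6.
Flip bit 6: corrected codeword = 1010101
Data bits at positions 3,5,6,7: 1101

1101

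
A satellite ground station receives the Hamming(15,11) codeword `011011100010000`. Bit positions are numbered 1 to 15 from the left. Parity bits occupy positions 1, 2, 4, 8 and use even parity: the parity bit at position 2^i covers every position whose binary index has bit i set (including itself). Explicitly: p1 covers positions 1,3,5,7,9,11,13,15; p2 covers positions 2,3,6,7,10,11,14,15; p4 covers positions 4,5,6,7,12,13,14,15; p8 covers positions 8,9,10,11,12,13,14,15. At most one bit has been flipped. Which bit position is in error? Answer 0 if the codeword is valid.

14

s1: b1⊕b3⊕b5⊕b7⊕b9⊕b11⊕b13⊕b15 = 0⊕1⊕1⊕1⊕0⊕1⊕0⊕0 = 0
s2: b2⊕b3⊕b6⊕b7⊕b10⊕b11⊕b14⊕b15 = 1⊕1⊕1⊕1⊕0⊕1⊕0⊕0 = 1
s4: b4⊕b5⊕b6⊕b7⊕b12⊕b13⊕b14⊕b15 = 0⊕1⊕1⊕1⊕0⊕0⊕0⊕0 = 1
s8: b8⊕b9⊕b10⊕b11⊕b12⊕b13⊕b14⊕b15 = 0⊕0⊕0⊕1⊕0⊕0⊕0⊕0 = 1
Syndrome (s8...s1) = 1110 → position 14.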